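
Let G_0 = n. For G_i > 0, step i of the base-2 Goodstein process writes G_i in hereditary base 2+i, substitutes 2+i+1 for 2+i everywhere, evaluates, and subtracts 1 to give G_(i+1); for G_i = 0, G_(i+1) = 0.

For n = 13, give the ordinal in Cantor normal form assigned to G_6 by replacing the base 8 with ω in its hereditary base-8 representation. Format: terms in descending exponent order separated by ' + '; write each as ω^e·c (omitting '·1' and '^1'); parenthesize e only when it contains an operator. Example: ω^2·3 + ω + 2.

(0) 13|_2 = 2^(2 + 1) + 2^2 + 1 ↦ 3^(3 + 1) + 3^3 + 1|_3 = 109 ⇒ 108
(1) 108|_3 = 3^(3 + 1) + 3^3 ↦ 4^(4 + 1) + 4^4|_4 = 1280 ⇒ 1279
(2) 1279|_4 = 4^(4 + 1) + 3·4^3 + 3·4^2 + 3·4 + 3 ↦ 5^(5 + 1) + 3·5^3 + 3·5^2 + 3·5 + 3|_5 = 16093 ⇒ 16092
(3) 16092|_5 = 5^(5 + 1) + 3·5^3 + 3·5^2 + 3·5 + 2 ↦ 6^(6 + 1) + 3·6^3 + 3·6^2 + 3·6 + 2|_6 = 280712 ⇒ 280711
(4) 280711|_6 = 6^(6 + 1) + 3·6^3 + 3·6^2 + 3·6 + 1 ↦ 7^(7 + 1) + 3·7^3 + 3·7^2 + 3·7 + 1|_7 = 5765999 ⇒ 5765998
(5) 5765998|_7 = 7^(7 + 1) + 3·7^3 + 3·7^2 + 3·7 ↦ 8^(8 + 1) + 3·8^3 + 3·8^2 + 3·8|_8 = 134219480 ⇒ 134219479
(6) 134219479|_8 = 8^(8 + 1) + 3·8^3 + 3·8^2 + 2·8 + 7 ↦ 9^(9 + 1) + 3·9^3 + 3·9^2 + 2·9 + 7|_9 = 3486786856 ⇒ 3486786855

ω^(ω + 1) + ω^3·3 + ω^2·3 + ω·2 + 7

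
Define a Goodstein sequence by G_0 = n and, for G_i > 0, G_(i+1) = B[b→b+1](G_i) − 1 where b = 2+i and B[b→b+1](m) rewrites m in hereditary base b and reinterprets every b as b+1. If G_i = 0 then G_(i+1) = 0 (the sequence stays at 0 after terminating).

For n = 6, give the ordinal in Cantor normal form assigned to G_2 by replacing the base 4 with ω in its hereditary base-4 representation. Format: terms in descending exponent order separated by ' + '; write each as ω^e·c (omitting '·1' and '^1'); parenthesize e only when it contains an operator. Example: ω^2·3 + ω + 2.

ω^ω + 1

G_0=6  [base 2] 2^2 + 2  →[2↦3]→  3^3 + 3 = 30  −1 ⇒ G_1=29
G_1=29  [base 3] 3^3 + 2  →[3↦4]→  4^4 + 2 = 258  −1 ⇒ G_2=257
G_2=257  [base 4] 4^4 + 1  →[4↦5]→  5^5 + 1 = 3126  −1 ⇒ G_3=3125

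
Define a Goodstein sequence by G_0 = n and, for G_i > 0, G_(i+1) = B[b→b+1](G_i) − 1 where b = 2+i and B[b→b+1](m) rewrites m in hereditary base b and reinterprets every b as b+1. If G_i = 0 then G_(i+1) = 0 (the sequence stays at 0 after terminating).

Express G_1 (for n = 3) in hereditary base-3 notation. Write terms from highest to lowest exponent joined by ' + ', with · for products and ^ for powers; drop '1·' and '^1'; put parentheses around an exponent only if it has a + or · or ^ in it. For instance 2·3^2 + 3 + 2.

3

[0] 3 ≡ 2 + 1 (base 2). Lift 3: 4. −1: 3.
[1] 3 ≡ 3 (base 3). Lift 4: 4. −1: 3.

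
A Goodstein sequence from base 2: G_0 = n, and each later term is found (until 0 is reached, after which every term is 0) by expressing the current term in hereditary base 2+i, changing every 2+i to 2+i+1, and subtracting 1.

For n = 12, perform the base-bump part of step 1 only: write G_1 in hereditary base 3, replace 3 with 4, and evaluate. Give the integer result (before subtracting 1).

1066

G_0=12  [base 2] 2^(2 + 1) + 2^2  →[2↦3]→  3^(3 + 1) + 3^3 = 108  −1 ⇒ G_1=107
G_1=107  [base 3] 3^(3 + 1) + 2·3^2 + 2·3 + 2  →[3↦4]→  4^(4 + 1) + 2·4^2 + 2·4 + 2 = 1066  −1 ⇒ G_2=1065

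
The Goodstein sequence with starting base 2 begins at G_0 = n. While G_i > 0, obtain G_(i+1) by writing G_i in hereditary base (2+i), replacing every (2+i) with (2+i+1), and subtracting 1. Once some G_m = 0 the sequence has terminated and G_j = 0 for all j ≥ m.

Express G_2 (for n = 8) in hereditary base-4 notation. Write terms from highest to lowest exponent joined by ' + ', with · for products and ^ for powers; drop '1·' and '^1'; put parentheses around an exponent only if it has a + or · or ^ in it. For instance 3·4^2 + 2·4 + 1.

2·4^4 + 2·4^2 + 2·4 + 1

[0] 8 ≡ 2^(2 + 1) (base 2). Lift 3: 81. −1: 80.
[1] 80 ≡ 2·3^3 + 2·3^2 + 2·3 + 2 (base 3). Lift 4: 554. −1: 553.
[2] 553 ≡ 2·4^4 + 2·4^2 + 2·4 + 1 (base 4). Lift 5: 6311. −1: 6310.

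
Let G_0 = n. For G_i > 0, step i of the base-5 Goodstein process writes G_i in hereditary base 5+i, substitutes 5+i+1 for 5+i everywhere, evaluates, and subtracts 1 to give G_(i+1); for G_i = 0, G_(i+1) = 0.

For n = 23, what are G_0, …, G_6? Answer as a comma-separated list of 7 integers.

23, 26, 29, 32, 35, 37, 39

base 5: 23 = 4·5 + 3; at 6: 4·6 + 3 = 27; next = 26
base 6: 26 = 4·6 + 2; at 7: 4·7 + 2 = 30; next = 29
base 7: 29 = 4·7 + 1; at 8: 4·8 + 1 = 33; next = 32
base 8: 32 = 4·8; at 9: 4·9 = 36; next = 35
base 9: 35 = 3·9 + 8; at 10: 3·10 + 8 = 38; next = 37
base 10: 37 = 3·10 + 7; at 11: 3·11 + 7 = 40; next = 39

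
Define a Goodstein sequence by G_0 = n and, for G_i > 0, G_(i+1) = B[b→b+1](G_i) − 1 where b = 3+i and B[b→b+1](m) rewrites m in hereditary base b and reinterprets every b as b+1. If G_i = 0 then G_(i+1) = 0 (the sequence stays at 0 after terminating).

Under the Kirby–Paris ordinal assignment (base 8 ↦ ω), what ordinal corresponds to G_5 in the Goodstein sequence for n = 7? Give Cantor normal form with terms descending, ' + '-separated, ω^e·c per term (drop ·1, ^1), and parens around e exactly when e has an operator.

ω + 1

G_0=7  [base 3] 2·3 + 1  →[3↦4]→  2·4 + 1 = 9  −1 ⇒ G_1=8
G_1=8  [base 4] 2·4  →[4↦5]→  2·5 = 10  −1 ⇒ G_2=9
G_2=9  [base 5] 5 + 4  →[5↦6]→  6 + 4 = 10  −1 ⇒ G_3=9
G_3=9  [base 6] 6 + 3  →[6↦7]→  7 + 3 = 10  −1 ⇒ G_4=9
G_4=9  [base 7] 7 + 2  →[7↦8]→  8 + 2 = 10  −1 ⇒ G_5=9
G_5=9  [base 8] 8 + 1  →[8↦9]→  9 + 1 = 10  −1 ⇒ G_6=9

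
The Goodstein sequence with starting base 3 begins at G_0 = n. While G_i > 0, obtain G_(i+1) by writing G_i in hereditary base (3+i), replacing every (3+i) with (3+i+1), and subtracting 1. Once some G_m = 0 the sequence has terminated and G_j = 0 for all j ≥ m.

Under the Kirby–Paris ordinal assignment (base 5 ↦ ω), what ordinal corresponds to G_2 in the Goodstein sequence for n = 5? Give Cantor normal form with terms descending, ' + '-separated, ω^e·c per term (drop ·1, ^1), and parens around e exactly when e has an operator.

ω

5 —HB3→ 3 + 2 —bump→ 4 + 2 = 6 —(−1)→ 5
5 —HB4→ 4 + 1 —bump→ 5 + 1 = 6 —(−1)→ 5
5 —HB5→ 5 —bump→ 6 = 6 —(−1)→ 5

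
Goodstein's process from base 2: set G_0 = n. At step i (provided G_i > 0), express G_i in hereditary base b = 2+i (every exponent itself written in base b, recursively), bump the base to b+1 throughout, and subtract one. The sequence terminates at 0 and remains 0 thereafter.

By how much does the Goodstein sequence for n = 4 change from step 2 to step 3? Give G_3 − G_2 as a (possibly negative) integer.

19

G_0=4  [base 2] 2^2  →[2↦3]→  3^3 = 27  −1 ⇒ G_1=26
G_1=26  [base 3] 2·3^2 + 2·3 + 2  →[3↦4]→  2·4^2 + 2·4 + 2 = 42  −1 ⇒ G_2=41
G_2=41  [base 4] 2·4^2 + 2·4 + 1  →[4↦5]→  2·5^2 + 2·5 + 1 = 61  −1 ⇒ G_3=60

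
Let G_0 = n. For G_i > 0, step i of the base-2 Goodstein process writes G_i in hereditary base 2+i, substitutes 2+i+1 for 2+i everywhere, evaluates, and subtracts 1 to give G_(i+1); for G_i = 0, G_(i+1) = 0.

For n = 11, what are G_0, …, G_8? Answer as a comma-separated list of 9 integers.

G_0=11  [base 2] 2^(2 + 1) + 2 + 1  →[2↦3]→  3^(3 + 1) + 3 + 1 = 85  −1 ⇒ G_1=84
G_1=84  [base 3] 3^(3 + 1) + 3  →[3↦4]→  4^(4 + 1) + 4 = 1028  −1 ⇒ G_2=1027
G_2=1027  [base 4] 4^(4 + 1) + 3  →[4↦5]→  5^(5 + 1) + 3 = 15628  −1 ⇒ G_3=15627
G_3=15627  [base 5] 5^(5 + 1) + 2  →[5↦6]→  6^(6 + 1) + 2 = 279938  −1 ⇒ G_4=279937
G_4=279937  [base 6] 6^(6 + 1) + 1  →[6↦7]→  7^(7 + 1) + 1 = 5764802  −1 ⇒ G_5=5764801
G_5=5764801  [base 7] 7^(7 + 1)  →[7↦8]→  8^(8 + 1) = 134217728  −1 ⇒ G_6=134217727
G_6=134217727  [base 8] 7·8^8 + 7·8^7 + 7·8^6 + 7·8^5 + 7·8^4 + 7·8^3 + 7·8^2 + 7·8 + 7  →[8↦9]→  7·9^9 + 7·9^7 + 7·9^6 + 7·9^5 + 7·9^4 + 7·9^3 + 7·9^2 + 7·9 + 7 = 2749609303  −1 ⇒ G_7=2749609302
G_7=2749609302  [base 9] 7·9^9 + 7·9^7 + 7·9^6 + 7·9^5 + 7·9^4 + 7·9^3 + 7·9^2 + 7·9 + 6  →[9↦10]→  7·10^10 + 7·10^7 + 7·10^6 + 7·10^5 + 7·10^4 + 7·10^3 + 7·10^2 + 7·10 + 6 = 70077777776  −1 ⇒ G_8=70077777775

11, 84, 1027, 15627, 279937, 5764801, 134217727, 2749609302, 70077777775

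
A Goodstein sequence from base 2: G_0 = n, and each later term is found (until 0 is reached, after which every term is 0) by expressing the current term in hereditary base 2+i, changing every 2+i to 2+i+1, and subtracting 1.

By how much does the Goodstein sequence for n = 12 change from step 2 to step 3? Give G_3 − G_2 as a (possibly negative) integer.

G_0 = 12. HB_2(12) = 2^(2 + 1) + 2^2. Bump = 108. G_1 = 107.
G_1 = 107. HB_3(107) = 3^(3 + 1) + 2·3^2 + 2·3 + 2. Bump = 1066. G_2 = 1065.
G_2 = 1065. HB_4(1065) = 4^(4 + 1) + 2·4^2 + 2·4 + 1. Bump = 15686. G_3 = 15685.

14620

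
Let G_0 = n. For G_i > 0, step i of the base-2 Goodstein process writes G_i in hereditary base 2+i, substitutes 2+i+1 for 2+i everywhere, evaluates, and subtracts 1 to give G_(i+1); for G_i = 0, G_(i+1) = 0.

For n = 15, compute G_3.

15 —HB2→ 2^(2 + 1) + 2^2 + 2 + 1 —bump→ 3^(3 + 1) + 3^3 + 3 + 1 = 112 —(−1)→ 111
111 —HB3→ 3^(3 + 1) + 3^3 + 3 —bump→ 4^(4 + 1) + 4^4 + 4 = 1284 —(−1)→ 1283
1283 —HB4→ 4^(4 + 1) + 4^4 + 3 —bump→ 5^(5 + 1) + 5^5 + 3 = 18753 —(−1)→ 18752

18752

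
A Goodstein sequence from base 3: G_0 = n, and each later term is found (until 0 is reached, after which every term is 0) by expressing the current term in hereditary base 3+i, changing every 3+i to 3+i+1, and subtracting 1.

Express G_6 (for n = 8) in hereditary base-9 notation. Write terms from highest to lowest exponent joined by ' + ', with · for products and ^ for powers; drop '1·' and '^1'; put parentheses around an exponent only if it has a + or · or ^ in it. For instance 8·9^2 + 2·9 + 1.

9 + 2

step 0: 8 = 2·3 + 2; sub 4 for 3: 2·4 + 2; = 10; G_1 = 10−1 = 9
step 1: 9 = 2·4 + 1; sub 5 for 4: 2·5 + 1; = 11; G_2 = 11−1 = 10
step 2: 10 = 2·5; sub 6 for 5: 2·6; = 12; G_3 = 12−1 = 11
step 3: 11 = 6 + 5; sub 7 for 6: 7 + 5; = 12; G_4 = 12−1 = 11
step 4: 11 = 7 + 4; sub 8 for 7: 8 + 4; = 12; G_5 = 12−1 = 11
step 5: 11 = 8 + 3; sub 9 for 8: 9 + 3; = 12; G_6 = 12−1 = 11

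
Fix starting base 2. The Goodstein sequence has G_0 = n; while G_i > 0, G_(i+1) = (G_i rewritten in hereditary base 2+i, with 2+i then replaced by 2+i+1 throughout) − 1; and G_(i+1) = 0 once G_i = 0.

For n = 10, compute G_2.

G_0 = 10. HB_2(10) = 2^(2 + 1) + 2. Bump = 84. G_1 = 83.
G_1 = 83. HB_3(83) = 3^(3 + 1) + 2. Bump = 1026. G_2 = 1025.
G_2 = 1025. HB_4(1025) = 4^(4 + 1) + 1. Bump = 15626. G_3 = 15625.

1025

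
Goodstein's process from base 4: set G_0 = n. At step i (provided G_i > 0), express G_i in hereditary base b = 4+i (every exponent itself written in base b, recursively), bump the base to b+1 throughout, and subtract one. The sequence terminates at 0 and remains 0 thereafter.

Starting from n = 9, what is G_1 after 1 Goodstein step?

10

[0] 9 ≡ 2·4 + 1 (base 4). Lift 5: 11. −1: 10.
[1] 10 ≡ 2·5 (base 5). Lift 6: 12. −1: 11.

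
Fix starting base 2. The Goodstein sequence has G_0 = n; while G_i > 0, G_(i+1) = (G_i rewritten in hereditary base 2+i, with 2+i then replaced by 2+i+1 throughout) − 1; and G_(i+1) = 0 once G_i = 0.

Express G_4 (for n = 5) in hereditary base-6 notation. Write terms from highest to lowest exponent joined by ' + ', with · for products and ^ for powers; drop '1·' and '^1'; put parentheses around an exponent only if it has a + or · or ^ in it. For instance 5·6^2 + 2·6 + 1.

3·6^3 + 3·6^2 + 3·6 + 1

i=0: 5 = 2^2 + 1 (b=2); 2→3: 3^3 + 1 = 28; 28−1 = 27
i=1: 27 = 3^3 (b=3); 3→4: 4^4 = 256; 256−1 = 255
i=2: 255 = 3·4^3 + 3·4^2 + 3·4 + 3 (b=4); 4→5: 3·5^3 + 3·5^2 + 3·5 + 3 = 468; 468−1 = 467
i=3: 467 = 3·5^3 + 3·5^2 + 3·5 + 2 (b=5); 5→6: 3·6^3 + 3·6^2 + 3·6 + 2 = 776; 776−1 = 775
i=4: 775 = 3·6^3 + 3·6^2 + 3·6 + 1 (b=6); 6→7: 3·7^3 + 3·7^2 + 3·7 + 1 = 1198; 1198−1 = 1197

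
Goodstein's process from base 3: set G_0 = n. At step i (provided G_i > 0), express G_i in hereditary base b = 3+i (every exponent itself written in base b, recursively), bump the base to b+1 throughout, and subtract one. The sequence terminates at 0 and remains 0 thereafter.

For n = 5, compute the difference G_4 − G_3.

-1

G_0=5  [base 3] 3 + 2  →[3↦4]→  4 + 2 = 6  −1 ⇒ G_1=5
G_1=5  [base 4] 4 + 1  →[4↦5]→  5 + 1 = 6  −1 ⇒ G_2=5
G_2=5  [base 5] 5  →[5↦6]→  6 = 6  −1 ⇒ G_3=5
G_3=5  [base 6] 5  →[6↦7]→  5 = 5  −1 ⇒ G_4=4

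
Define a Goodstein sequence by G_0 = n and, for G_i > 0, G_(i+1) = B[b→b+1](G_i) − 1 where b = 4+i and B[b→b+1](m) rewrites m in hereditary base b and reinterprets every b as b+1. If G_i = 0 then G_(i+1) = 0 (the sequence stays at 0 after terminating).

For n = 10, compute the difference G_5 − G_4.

base 4: 10 = 2·4 + 2; at 5: 2·5 + 2 = 12; next = 11
base 5: 11 = 2·5 + 1; at 6: 2·6 + 1 = 13; next = 12
base 6: 12 = 2·6; at 7: 2·7 = 14; next = 13
base 7: 13 = 7 + 6; at 8: 8 + 6 = 14; next = 13
base 8: 13 = 8 + 5; at 9: 9 + 5 = 14; next = 13

0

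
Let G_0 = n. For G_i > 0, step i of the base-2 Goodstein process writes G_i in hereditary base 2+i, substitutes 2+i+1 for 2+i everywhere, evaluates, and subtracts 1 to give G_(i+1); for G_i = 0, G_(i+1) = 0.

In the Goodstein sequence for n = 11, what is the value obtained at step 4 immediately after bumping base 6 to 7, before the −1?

5764802

base 2: 11 = 2^(2 + 1) + 2 + 1; at 3: 3^(3 + 1) + 3 + 1 = 85; next = 84
base 3: 84 = 3^(3 + 1) + 3; at 4: 4^(4 + 1) + 4 = 1028; next = 1027
base 4: 1027 = 4^(4 + 1) + 3; at 5: 5^(5 + 1) + 3 = 15628; next = 15627
base 5: 15627 = 5^(5 + 1) + 2; at 6: 6^(6 + 1) + 2 = 279938; next = 279937
base 6: 279937 = 6^(6 + 1) + 1; at 7: 7^(7 + 1) + 1 = 5764802; next = 5764801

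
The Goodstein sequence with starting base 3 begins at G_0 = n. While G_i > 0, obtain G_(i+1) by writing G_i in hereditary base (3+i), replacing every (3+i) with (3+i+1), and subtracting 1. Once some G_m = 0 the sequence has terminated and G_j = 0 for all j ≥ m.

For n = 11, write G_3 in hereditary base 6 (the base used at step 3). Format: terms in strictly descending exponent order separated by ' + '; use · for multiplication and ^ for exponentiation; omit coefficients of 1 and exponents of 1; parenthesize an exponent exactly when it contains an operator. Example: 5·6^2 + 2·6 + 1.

step 0: 11 = 3^2 + 2; sub 4 for 3: 4^2 + 2; = 18; G_1 = 18−1 = 17
step 1: 17 = 4^2 + 1; sub 5 for 4: 5^2 + 1; = 26; G_2 = 26−1 = 25
step 2: 25 = 5^2; sub 6 for 5: 6^2; = 36; G_3 = 36−1 = 35
step 3: 35 = 5·6 + 5; sub 7 for 6: 5·7 + 5; = 40; G_4 = 40−1 = 39

5·6 + 5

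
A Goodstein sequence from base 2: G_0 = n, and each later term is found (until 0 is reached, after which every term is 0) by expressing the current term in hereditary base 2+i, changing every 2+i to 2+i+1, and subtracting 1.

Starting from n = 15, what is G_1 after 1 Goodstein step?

111

G_0=15  [base 2] 2^(2 + 1) + 2^2 + 2 + 1  →[2↦3]→  3^(3 + 1) + 3^3 + 3 + 1 = 112  −1 ⇒ G_1=111
G_1=111  [base 3] 3^(3 + 1) + 3^3 + 3  →[3↦4]→  4^(4 + 1) + 4^4 + 4 = 1284  −1 ⇒ G_2=1283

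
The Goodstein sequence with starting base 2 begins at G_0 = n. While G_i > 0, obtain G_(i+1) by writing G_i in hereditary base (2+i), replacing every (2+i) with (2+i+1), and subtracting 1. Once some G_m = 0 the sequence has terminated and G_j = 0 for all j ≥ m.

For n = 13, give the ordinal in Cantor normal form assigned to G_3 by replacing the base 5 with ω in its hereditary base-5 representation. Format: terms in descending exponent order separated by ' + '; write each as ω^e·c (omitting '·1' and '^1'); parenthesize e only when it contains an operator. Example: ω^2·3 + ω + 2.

ω^(ω + 1) + ω^3·3 + ω^2·3 + ω·3 + 2

(0) 13|_2 = 2^(2 + 1) + 2^2 + 1 ↦ 3^(3 + 1) + 3^3 + 1|_3 = 109 ⇒ 108
(1) 108|_3 = 3^(3 + 1) + 3^3 ↦ 4^(4 + 1) + 4^4|_4 = 1280 ⇒ 1279
(2) 1279|_4 = 4^(4 + 1) + 3·4^3 + 3·4^2 + 3·4 + 3 ↦ 5^(5 + 1) + 3·5^3 + 3·5^2 + 3·5 + 3|_5 = 16093 ⇒ 16092
(3) 16092|_5 = 5^(5 + 1) + 3·5^3 + 3·5^2 + 3·5 + 2 ↦ 6^(6 + 1) + 3·6^3 + 3·6^2 + 3·6 + 2|_6 = 280712 ⇒ 280711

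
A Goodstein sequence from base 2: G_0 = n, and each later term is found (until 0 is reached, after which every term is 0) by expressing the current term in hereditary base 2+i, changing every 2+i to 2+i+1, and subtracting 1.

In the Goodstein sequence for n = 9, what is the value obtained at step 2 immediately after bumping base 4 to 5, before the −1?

9843

step 0: 9 = 2^(2 + 1) + 1; sub 3 for 2: 3^(3 + 1) + 1; = 82; G_1 = 82−1 = 81
step 1: 81 = 3^(3 + 1); sub 4 for 3: 4^(4 + 1); = 1024; G_2 = 1024−1 = 1023
step 2: 1023 = 3·4^4 + 3·4^3 + 3·4^2 + 3·4 + 3; sub 5 for 4: 3·5^5 + 3·5^3 + 3·5^2 + 3·5 + 3; = 9843; G_3 = 9843−1 = 9842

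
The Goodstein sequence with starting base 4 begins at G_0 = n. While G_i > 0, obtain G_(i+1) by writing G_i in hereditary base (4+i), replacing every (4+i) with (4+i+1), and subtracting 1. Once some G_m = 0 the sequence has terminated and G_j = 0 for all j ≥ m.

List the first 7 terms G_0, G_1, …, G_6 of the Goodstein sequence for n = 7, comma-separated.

7, 7, 7, 7, 7, 6, 5

(0) 7|_4 = 4 + 3 ↦ 5 + 3|_5 = 8 ⇒ 7
(1) 7|_5 = 5 + 2 ↦ 6 + 2|_6 = 8 ⇒ 7
(2) 7|_6 = 6 + 1 ↦ 7 + 1|_7 = 8 ⇒ 7
(3) 7|_7 = 7 ↦ 8|_8 = 8 ⇒ 7
(4) 7|_8 = 7 ↦ 7|_9 = 7 ⇒ 6
(5) 6|_9 = 6 ↦ 6|_10 = 6 ⇒ 5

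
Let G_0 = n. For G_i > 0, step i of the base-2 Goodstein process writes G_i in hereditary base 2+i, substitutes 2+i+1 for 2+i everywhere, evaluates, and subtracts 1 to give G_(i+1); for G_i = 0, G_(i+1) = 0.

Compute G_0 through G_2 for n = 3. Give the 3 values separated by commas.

3, 3, 3

step 0: 3 = 2 + 1; sub 3 for 2: 3 + 1; = 4; G_1 = 4−1 = 3
step 1: 3 = 3; sub 4 for 3: 4; = 4; G_2 = 4−1 = 3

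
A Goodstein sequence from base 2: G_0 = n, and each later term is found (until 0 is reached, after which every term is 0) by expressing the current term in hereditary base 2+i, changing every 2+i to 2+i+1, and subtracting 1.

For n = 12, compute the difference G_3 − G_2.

G_0 = 12. HB_2(12) = 2^(2 + 1) + 2^2. Bump = 108. G_1 = 107.
G_1 = 107. HB_3(107) = 3^(3 + 1) + 2·3^2 + 2·3 + 2. Bump = 1066. G_2 = 1065.
G_2 = 1065. HB_4(1065) = 4^(4 + 1) + 2·4^2 + 2·4 + 1. Bump = 15686. G_3 = 15685.

14620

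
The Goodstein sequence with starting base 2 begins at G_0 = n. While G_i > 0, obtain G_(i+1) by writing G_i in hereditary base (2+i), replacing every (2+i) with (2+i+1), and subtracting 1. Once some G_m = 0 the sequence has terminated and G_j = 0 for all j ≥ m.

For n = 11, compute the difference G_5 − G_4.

5484864

G_0 = 11. HB_2(11) = 2^(2 + 1) + 2 + 1. Bump = 85. G_1 = 84.
G_1 = 84. HB_3(84) = 3^(3 + 1) + 3. Bump = 1028. G_2 = 1027.
G_2 = 1027. HB_4(1027) = 4^(4 + 1) + 3. Bump = 15628. G_3 = 15627.
G_3 = 15627. HB_5(15627) = 5^(5 + 1) + 2. Bump = 279938. G_4 = 279937.
G_4 = 279937. HB_6(279937) = 6^(6 + 1) + 1. Bump = 5764802. G_5 = 5764801.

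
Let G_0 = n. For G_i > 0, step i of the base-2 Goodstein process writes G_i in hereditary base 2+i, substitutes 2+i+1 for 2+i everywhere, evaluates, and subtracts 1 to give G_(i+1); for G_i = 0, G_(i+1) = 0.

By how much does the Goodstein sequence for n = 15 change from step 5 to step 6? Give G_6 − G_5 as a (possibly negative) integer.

144406599

[0] 15 ≡ 2^(2 + 1) + 2^2 + 2 + 1 (base 2). Lift 3: 112. −1: 111.
[1] 111 ≡ 3^(3 + 1) + 3^3 + 3 (base 3). Lift 4: 1284. −1: 1283.
[2] 1283 ≡ 4^(4 + 1) + 4^4 + 3 (base 4). Lift 5: 18753. −1: 18752.
[3] 18752 ≡ 5^(5 + 1) + 5^5 + 2 (base 5). Lift 6: 326594. −1: 326593.
[4] 326593 ≡ 6^(6 + 1) + 6^6 + 1 (base 6). Lift 7: 6588345. −1: 6588344.
[5] 6588344 ≡ 7^(7 + 1) + 7^7 (base 7). Lift 8: 150994944. −1: 150994943.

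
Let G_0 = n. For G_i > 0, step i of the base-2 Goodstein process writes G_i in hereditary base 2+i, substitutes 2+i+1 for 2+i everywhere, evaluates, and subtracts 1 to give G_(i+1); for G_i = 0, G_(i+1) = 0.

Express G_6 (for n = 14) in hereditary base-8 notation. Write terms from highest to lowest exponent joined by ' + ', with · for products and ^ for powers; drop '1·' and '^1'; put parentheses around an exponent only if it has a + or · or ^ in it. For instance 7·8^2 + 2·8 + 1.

8^(8 + 1) + 5·8^5 + 5·8^4 + 5·8^3 + 5·8^2 + 5·8 + 3

step 0: 14 = 2^(2 + 1) + 2^2 + 2; sub 3 for 2: 3^(3 + 1) + 3^3 + 3; = 111; G_1 = 111−1 = 110
step 1: 110 = 3^(3 + 1) + 3^3 + 2; sub 4 for 3: 4^(4 + 1) + 4^4 + 2; = 1282; G_2 = 1282−1 = 1281
step 2: 1281 = 4^(4 + 1) + 4^4 + 1; sub 5 for 4: 5^(5 + 1) + 5^5 + 1; = 18751; G_3 = 18751−1 = 18750
step 3: 18750 = 5^(5 + 1) + 5^5; sub 6 for 5: 6^(6 + 1) + 6^6; = 326592; G_4 = 326592−1 = 326591
step 4: 326591 = 6^(6 + 1) + 5·6^5 + 5·6^4 + 5·6^3 + 5·6^2 + 5·6 + 5; sub 7 for 6: 7^(7 + 1) + 5·7^5 + 5·7^4 + 5·7^3 + 5·7^2 + 5·7 + 5; = 5862841; G_5 = 5862841−1 = 5862840
step 5: 5862840 = 7^(7 + 1) + 5·7^5 + 5·7^4 + 5·7^3 + 5·7^2 + 5·7 + 4; sub 8 for 7: 8^(8 + 1) + 5·8^5 + 5·8^4 + 5·8^3 + 5·8^2 + 5·8 + 4; = 134404972; G_6 = 134404972−1 = 134404971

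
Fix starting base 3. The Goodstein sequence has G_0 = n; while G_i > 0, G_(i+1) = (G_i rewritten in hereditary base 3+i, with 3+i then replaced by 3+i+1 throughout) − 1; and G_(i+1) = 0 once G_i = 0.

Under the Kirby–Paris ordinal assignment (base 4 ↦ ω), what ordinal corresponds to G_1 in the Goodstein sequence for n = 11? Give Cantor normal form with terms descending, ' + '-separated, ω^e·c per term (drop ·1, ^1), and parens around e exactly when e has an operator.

G_0=11  [base 3] 3^2 + 2  →[3↦4]→  4^2 + 2 = 18  −1 ⇒ G_1=17
G_1=17  [base 4] 4^2 + 1  →[4↦5]→  5^2 + 1 = 26  −1 ⇒ G_2=25

ω^2 + 1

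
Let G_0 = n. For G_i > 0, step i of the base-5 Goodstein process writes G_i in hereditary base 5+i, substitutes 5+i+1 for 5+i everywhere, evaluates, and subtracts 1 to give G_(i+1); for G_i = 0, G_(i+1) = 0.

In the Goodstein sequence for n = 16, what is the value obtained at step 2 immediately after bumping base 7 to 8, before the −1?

22

base 5: 16 = 3·5 + 1; at 6: 3·6 + 1 = 19; next = 18
base 6: 18 = 3·6; at 7: 3·7 = 21; next = 20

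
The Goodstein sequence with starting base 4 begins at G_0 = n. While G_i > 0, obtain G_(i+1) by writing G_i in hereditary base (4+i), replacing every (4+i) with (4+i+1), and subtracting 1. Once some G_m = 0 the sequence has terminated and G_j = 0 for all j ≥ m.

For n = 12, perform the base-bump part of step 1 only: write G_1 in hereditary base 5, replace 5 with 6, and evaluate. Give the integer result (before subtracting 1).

G_0=12  [base 4] 3·4  →[4↦5]→  3·5 = 15  −1 ⇒ G_1=14
G_1=14  [base 5] 2·5 + 4  →[5↦6]→  2·6 + 4 = 16  −1 ⇒ G_2=15

16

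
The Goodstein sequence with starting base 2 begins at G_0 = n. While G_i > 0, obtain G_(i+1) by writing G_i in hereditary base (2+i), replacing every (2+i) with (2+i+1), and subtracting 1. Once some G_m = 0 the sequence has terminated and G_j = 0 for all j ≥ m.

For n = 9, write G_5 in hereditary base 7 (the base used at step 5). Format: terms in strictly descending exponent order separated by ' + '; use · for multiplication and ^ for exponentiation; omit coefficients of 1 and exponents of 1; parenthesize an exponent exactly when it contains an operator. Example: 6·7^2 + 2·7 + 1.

9 —HB2→ 2^(2 + 1) + 1 —bump→ 3^(3 + 1) + 1 = 82 —(−1)→ 81
81 —HB3→ 3^(3 + 1) —bump→ 4^(4 + 1) = 1024 —(−1)→ 1023
1023 —HB4→ 3·4^4 + 3·4^3 + 3·4^2 + 3·4 + 3 —bump→ 3·5^5 + 3·5^3 + 3·5^2 + 3·5 + 3 = 9843 —(−1)→ 9842
9842 —HB5→ 3·5^5 + 3·5^3 + 3·5^2 + 3·5 + 2 —bump→ 3·6^6 + 3·6^3 + 3·6^2 + 3·6 + 2 = 140744 —(−1)→ 140743
140743 —HB6→ 3·6^6 + 3·6^3 + 3·6^2 + 3·6 + 1 —bump→ 3·7^7 + 3·7^3 + 3·7^2 + 3·7 + 1 = 2471827 —(−1)→ 2471826
2471826 —HB7→ 3·7^7 + 3·7^3 + 3·7^2 + 3·7 —bump→ 3·8^8 + 3·8^3 + 3·8^2 + 3·8 = 50333400 —(−1)→ 50333399

3·7^7 + 3·7^3 + 3·7^2 + 3·7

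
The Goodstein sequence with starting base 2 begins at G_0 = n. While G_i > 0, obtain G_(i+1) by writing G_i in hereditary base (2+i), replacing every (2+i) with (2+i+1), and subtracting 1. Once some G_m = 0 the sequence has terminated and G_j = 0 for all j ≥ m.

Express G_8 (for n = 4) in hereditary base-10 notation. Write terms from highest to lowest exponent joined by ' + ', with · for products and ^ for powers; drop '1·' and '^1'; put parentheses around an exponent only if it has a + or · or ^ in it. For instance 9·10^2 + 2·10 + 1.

step 0: 4 = 2^2; sub 3 for 2: 3^3; = 27; G_1 = 27−1 = 26
step 1: 26 = 2·3^2 + 2·3 + 2; sub 4 for 3: 2·4^2 + 2·4 + 2; = 42; G_2 = 42−1 = 41
step 2: 41 = 2·4^2 + 2·4 + 1; sub 5 for 4: 2·5^2 + 2·5 + 1; = 61; G_3 = 61−1 = 60
step 3: 60 = 2·5^2 + 2·5; sub 6 for 5: 2·6^2 + 2·6; = 84; G_4 = 84−1 = 83
step 4: 83 = 2·6^2 + 6 + 5; sub 7 for 6: 2·7^2 + 7 + 5; = 110; G_5 = 110−1 = 109
step 5: 109 = 2·7^2 + 7 + 4; sub 8 for 7: 2·8^2 + 8 + 4; = 140; G_6 = 140−1 = 139
step 6: 139 = 2·8^2 + 8 + 3; sub 9 for 8: 2·9^2 + 9 + 3; = 174; G_7 = 174−1 = 173
step 7: 173 = 2·9^2 + 9 + 2; sub 10 for 9: 2·10^2 + 10 + 2; = 212; G_8 = 212−1 = 211
step 8: 211 = 2·10^2 + 10 + 1; sub 11 for 10: 2·11^2 + 11 + 1; = 254; G_9 = 254−1 = 253

2·10^2 + 10 + 1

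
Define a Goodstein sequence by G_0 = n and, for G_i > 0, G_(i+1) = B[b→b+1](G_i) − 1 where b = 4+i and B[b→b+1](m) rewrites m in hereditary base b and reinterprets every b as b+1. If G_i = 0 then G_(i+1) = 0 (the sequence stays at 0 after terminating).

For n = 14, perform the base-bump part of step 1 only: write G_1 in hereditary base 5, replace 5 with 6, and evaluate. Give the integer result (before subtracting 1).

19

14 —HB4→ 3·4 + 2 —bump→ 3·5 + 2 = 17 —(−1)→ 16
16 —HB5→ 3·5 + 1 —bump→ 3·6 + 1 = 19 —(−1)→ 18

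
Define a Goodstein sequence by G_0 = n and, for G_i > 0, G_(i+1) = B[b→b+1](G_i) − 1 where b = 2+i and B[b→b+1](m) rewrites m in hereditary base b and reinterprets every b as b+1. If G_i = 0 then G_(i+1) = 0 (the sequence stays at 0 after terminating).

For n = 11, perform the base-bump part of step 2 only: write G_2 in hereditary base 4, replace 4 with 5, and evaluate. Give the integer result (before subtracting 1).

15628

G_0 = 11. HB_2(11) = 2^(2 + 1) + 2 + 1. Bump = 85. G_1 = 84.
G_1 = 84. HB_3(84) = 3^(3 + 1) + 3. Bump = 1028. G_2 = 1027.
G_2 = 1027. HB_4(1027) = 4^(4 + 1) + 3. Bump = 15628. G_3 = 15627.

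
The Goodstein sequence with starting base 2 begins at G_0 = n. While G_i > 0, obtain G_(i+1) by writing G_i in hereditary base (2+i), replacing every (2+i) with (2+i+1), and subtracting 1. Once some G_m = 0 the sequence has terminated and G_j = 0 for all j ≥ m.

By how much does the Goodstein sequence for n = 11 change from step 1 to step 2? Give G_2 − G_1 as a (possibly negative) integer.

943

step 0: 11 = 2^(2 + 1) + 2 + 1; sub 3 for 2: 3^(3 + 1) + 3 + 1; = 85; G_1 = 85−1 = 84
step 1: 84 = 3^(3 + 1) + 3; sub 4 for 3: 4^(4 + 1) + 4; = 1028; G_2 = 1028−1 = 1027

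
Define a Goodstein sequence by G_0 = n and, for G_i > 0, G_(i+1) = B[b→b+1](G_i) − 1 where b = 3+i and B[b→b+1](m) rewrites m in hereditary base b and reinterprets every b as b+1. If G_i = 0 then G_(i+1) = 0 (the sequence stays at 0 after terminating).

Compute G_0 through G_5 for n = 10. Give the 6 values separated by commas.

G_0 = 10. HB_3(10) = 3^2 + 1. Bump = 17. G_1 = 16.
G_1 = 16. HB_4(16) = 4^2. Bump = 25. G_2 = 24.
G_2 = 24. HB_5(24) = 4·5 + 4. Bump = 28. G_3 = 27.
G_3 = 27. HB_6(27) = 4·6 + 3. Bump = 31. G_4 = 30.
G_4 = 30. HB_7(30) = 4·7 + 2. Bump = 34. G_5 = 33.

10, 16, 24, 27, 30, 33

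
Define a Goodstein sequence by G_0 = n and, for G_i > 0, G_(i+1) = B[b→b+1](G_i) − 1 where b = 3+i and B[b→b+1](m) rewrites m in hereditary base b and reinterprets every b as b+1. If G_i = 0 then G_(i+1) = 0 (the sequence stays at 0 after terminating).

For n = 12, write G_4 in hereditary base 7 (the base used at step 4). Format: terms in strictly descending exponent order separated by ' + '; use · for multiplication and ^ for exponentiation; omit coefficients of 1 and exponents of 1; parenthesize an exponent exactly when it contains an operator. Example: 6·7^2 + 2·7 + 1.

i=0: 12 = 3^2 + 3 (b=3); 3→4: 4^2 + 4 = 20; 20−1 = 19
i=1: 19 = 4^2 + 3 (b=4); 4→5: 5^2 + 3 = 28; 28−1 = 27
i=2: 27 = 5^2 + 2 (b=5); 5→6: 6^2 + 2 = 38; 38−1 = 37
i=3: 37 = 6^2 + 1 (b=6); 6→7: 7^2 + 1 = 50; 50−1 = 49

7^2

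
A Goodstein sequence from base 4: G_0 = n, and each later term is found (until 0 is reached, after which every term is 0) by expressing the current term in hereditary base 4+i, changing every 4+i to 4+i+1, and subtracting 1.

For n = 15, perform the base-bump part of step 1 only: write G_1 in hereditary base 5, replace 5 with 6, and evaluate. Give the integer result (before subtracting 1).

20

step 0: 15 = 3·4 + 3; sub 5 for 4: 3·5 + 3; = 18; G_1 = 18−1 = 17
step 1: 17 = 3·5 + 2; sub 6 for 5: 3·6 + 2; = 20; G_2 = 20−1 = 19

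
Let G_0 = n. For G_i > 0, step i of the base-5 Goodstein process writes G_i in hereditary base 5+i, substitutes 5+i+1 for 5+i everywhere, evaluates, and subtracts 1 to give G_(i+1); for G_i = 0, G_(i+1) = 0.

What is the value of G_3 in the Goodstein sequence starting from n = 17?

23

base 5: 17 = 3·5 + 2; at 6: 3·6 + 2 = 20; next = 19
base 6: 19 = 3·6 + 1; at 7: 3·7 + 1 = 22; next = 21
base 7: 21 = 3·7; at 8: 3·8 = 24; next = 23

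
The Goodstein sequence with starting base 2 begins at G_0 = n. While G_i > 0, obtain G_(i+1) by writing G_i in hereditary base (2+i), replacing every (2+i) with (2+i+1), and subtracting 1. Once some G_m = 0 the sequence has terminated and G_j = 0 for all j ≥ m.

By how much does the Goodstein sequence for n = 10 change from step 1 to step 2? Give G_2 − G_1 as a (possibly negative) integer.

base 2: 10 = 2^(2 + 1) + 2; at 3: 3^(3 + 1) + 3 = 84; next = 83
base 3: 83 = 3^(3 + 1) + 2; at 4: 4^(4 + 1) + 2 = 1026; next = 1025

942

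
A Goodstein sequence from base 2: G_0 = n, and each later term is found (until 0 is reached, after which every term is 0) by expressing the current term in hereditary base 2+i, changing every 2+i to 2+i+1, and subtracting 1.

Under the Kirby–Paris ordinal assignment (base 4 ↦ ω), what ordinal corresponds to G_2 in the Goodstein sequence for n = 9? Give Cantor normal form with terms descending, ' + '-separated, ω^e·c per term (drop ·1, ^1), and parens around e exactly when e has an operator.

G_0=9  [base 2] 2^(2 + 1) + 1  →[2↦3]→  3^(3 + 1) + 1 = 82  −1 ⇒ G_1=81
G_1=81  [base 3] 3^(3 + 1)  →[3↦4]→  4^(4 + 1) = 1024  −1 ⇒ G_2=1023

ω^ω·3 + ω^3·3 + ω^2·3 + ω·3 + 3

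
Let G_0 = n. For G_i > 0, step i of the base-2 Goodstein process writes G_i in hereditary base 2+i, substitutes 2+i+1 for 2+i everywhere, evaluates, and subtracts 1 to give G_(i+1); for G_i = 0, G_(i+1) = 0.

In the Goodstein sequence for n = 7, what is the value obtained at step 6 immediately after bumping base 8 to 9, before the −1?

37665880

(0) 7|_2 = 2^2 + 2 + 1 ↦ 3^3 + 3 + 1|_3 = 31 ⇒ 30
(1) 30|_3 = 3^3 + 3 ↦ 4^4 + 4|_4 = 260 ⇒ 259
(2) 259|_4 = 4^4 + 3 ↦ 5^5 + 3|_5 = 3128 ⇒ 3127
(3) 3127|_5 = 5^5 + 2 ↦ 6^6 + 2|_6 = 46658 ⇒ 46657
(4) 46657|_6 = 6^6 + 1 ↦ 7^7 + 1|_7 = 823544 ⇒ 823543
(5) 823543|_7 = 7^7 ↦ 8^8|_8 = 16777216 ⇒ 16777215
(6) 16777215|_8 = 7·8^7 + 7·8^6 + 7·8^5 + 7·8^4 + 7·8^3 + 7·8^2 + 7·8 + 7 ↦ 7·9^7 + 7·9^6 + 7·9^5 + 7·9^4 + 7·9^3 + 7·9^2 + 7·9 + 7|_9 = 37665880 ⇒ 37665879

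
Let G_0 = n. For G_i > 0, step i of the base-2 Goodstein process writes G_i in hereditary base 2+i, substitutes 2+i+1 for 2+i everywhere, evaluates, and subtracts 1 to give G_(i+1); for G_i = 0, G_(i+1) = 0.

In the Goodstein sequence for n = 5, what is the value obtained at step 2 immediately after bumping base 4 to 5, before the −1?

468

base 2: 5 = 2^2 + 1; at 3: 3^3 + 1 = 28; next = 27
base 3: 27 = 3^3; at 4: 4^4 = 256; next = 255
base 4: 255 = 3·4^3 + 3·4^2 + 3·4 + 3; at 5: 3·5^3 + 3·5^2 + 3·5 + 3 = 468; next = 467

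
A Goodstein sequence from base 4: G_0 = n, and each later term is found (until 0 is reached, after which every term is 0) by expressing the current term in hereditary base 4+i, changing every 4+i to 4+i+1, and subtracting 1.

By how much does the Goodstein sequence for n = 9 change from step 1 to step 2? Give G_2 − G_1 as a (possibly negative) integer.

1

G_0=9  [base 4] 2·4 + 1  →[4↦5]→  2·5 + 1 = 11  −1 ⇒ G_1=10
G_1=10  [base 5] 2·5  →[5↦6]→  2·6 = 12  −1 ⇒ G_2=11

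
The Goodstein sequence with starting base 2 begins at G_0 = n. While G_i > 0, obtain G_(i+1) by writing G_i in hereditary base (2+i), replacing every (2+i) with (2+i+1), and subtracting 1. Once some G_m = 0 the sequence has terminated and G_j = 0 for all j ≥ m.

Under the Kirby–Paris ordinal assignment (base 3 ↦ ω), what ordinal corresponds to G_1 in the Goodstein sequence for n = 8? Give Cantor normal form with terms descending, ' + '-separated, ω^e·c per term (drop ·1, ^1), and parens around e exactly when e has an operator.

ω^ω·2 + ω^2·2 + ω·2 + 2

G_0 = 8. HB_2(8) = 2^(2 + 1). Bump = 81. G_1 = 80.
G_1 = 80. HB_3(80) = 2·3^3 + 2·3^2 + 2·3 + 2. Bump = 554. G_2 = 553.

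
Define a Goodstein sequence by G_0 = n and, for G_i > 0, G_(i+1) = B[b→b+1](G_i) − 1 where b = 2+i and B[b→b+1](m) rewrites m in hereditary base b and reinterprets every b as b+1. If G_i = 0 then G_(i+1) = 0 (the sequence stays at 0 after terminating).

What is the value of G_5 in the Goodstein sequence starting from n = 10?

base 2: 10 = 2^(2 + 1) + 2; at 3: 3^(3 + 1) + 3 = 84; next = 83
base 3: 83 = 3^(3 + 1) + 2; at 4: 4^(4 + 1) + 2 = 1026; next = 1025
base 4: 1025 = 4^(4 + 1) + 1; at 5: 5^(5 + 1) + 1 = 15626; next = 15625
base 5: 15625 = 5^(5 + 1); at 6: 6^(6 + 1) = 279936; next = 279935
base 6: 279935 = 5·6^6 + 5·6^5 + 5·6^4 + 5·6^3 + 5·6^2 + 5·6 + 5; at 7: 5·7^7 + 5·7^5 + 5·7^4 + 5·7^3 + 5·7^2 + 5·7 + 5 = 4215755; next = 4215754
base 7: 4215754 = 5·7^7 + 5·7^5 + 5·7^4 + 5·7^3 + 5·7^2 + 5·7 + 4; at 8: 5·8^8 + 5·8^5 + 5·8^4 + 5·8^3 + 5·8^2 + 5·8 + 4 = 84073324; next = 84073323

4215754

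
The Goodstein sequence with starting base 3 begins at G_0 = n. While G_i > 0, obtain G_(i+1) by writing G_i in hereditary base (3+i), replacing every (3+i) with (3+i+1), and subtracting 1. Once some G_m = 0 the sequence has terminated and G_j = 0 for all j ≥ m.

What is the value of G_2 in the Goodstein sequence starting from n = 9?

17

G_0=9  [base 3] 3^2  →[3↦4]→  4^2 = 16  −1 ⇒ G_1=15
G_1=15  [base 4] 3·4 + 3  →[4↦5]→  3·5 + 3 = 18  −1 ⇒ G_2=17
G_2=17  [base 5] 3·5 + 2  →[5↦6]→  3·6 + 2 = 20  −1 ⇒ G_3=19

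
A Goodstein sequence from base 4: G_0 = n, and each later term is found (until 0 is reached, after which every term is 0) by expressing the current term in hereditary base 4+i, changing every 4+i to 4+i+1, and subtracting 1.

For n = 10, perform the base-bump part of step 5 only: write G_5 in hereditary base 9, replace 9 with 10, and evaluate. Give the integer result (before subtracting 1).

G_0 = 10. HB_4(10) = 2·4 + 2. Bump = 12. G_1 = 11.
G_1 = 11. HB_5(11) = 2·5 + 1. Bump = 13. G_2 = 12.
G_2 = 12. HB_6(12) = 2·6. Bump = 14. G_3 = 13.
G_3 = 13. HB_7(13) = 7 + 6. Bump = 14. G_4 = 13.
G_4 = 13. HB_8(13) = 8 + 5. Bump = 14. G_5 = 13.
G_5 = 13. HB_9(13) = 9 + 4. Bump = 14. G_6 = 13.

14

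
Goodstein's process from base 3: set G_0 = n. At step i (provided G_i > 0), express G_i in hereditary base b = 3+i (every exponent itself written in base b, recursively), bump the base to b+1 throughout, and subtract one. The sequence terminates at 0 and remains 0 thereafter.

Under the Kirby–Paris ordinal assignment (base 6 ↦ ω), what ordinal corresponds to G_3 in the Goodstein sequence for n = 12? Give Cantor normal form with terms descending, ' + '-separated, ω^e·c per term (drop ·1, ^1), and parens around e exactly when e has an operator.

G_0 = 12. HB_3(12) = 3^2 + 3. Bump = 20. G_1 = 19.
G_1 = 19. HB_4(19) = 4^2 + 3. Bump = 28. G_2 = 27.
G_2 = 27. HB_5(27) = 5^2 + 2. Bump = 38. G_3 = 37.
G_3 = 37. HB_6(37) = 6^2 + 1. Bump = 50. G_4 = 49.

ω^2 + 1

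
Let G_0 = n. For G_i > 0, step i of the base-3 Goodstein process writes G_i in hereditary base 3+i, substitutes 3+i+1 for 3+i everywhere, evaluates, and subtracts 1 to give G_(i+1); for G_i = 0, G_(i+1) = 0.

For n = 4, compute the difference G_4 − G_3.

step 0: 4 = 3 + 1; sub 4 for 3: 4 + 1; = 5; G_1 = 5−1 = 4
step 1: 4 = 4; sub 5 for 4: 5; = 5; G_2 = 5−1 = 4
step 2: 4 = 4; sub 6 for 5: 4; = 4; G_3 = 4−1 = 3
step 3: 3 = 3; sub 7 for 6: 3; = 3; G_4 = 3−1 = 2

-1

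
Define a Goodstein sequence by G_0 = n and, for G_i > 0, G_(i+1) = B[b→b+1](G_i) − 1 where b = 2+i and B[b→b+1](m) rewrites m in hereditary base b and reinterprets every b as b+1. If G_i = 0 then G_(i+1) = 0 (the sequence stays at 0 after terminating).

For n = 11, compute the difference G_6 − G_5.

128452926

step 0: 11 = 2^(2 + 1) + 2 + 1; sub 3 for 2: 3^(3 + 1) + 3 + 1; = 85; G_1 = 85−1 = 84
step 1: 84 = 3^(3 + 1) + 3; sub 4 for 3: 4^(4 + 1) + 4; = 1028; G_2 = 1028−1 = 1027
step 2: 1027 = 4^(4 + 1) + 3; sub 5 for 4: 5^(5 + 1) + 3; = 15628; G_3 = 15628−1 = 15627
step 3: 15627 = 5^(5 + 1) + 2; sub 6 for 5: 6^(6 + 1) + 2; = 279938; G_4 = 279938−1 = 279937
step 4: 279937 = 6^(6 + 1) + 1; sub 7 for 6: 7^(7 + 1) + 1; = 5764802; G_5 = 5764802−1 = 5764801
step 5: 5764801 = 7^(7 + 1); sub 8 for 7: 8^(8 + 1); = 134217728; G_6 = 134217728−1 = 134217727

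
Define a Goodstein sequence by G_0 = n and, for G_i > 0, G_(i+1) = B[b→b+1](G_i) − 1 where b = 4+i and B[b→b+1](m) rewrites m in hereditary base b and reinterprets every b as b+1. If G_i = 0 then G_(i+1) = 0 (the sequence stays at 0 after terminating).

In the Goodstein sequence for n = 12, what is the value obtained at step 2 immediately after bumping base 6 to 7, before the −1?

17

(0) 12|_4 = 3·4 ↦ 3·5|_5 = 15 ⇒ 14
(1) 14|_5 = 2·5 + 4 ↦ 2·6 + 4|_6 = 16 ⇒ 15
(2) 15|_6 = 2·6 + 3 ↦ 2·7 + 3|_7 = 17 ⇒ 16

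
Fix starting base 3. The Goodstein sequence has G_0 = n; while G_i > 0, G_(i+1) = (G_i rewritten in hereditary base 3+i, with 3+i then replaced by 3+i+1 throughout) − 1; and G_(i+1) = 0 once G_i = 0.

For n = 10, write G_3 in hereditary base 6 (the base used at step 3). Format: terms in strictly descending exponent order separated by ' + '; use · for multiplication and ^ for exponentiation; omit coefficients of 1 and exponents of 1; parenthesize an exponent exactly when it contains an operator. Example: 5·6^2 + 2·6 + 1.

4·6 + 3

base 3: 10 = 3^2 + 1; at 4: 4^2 + 1 = 17; next = 16
base 4: 16 = 4^2; at 5: 5^2 = 25; next = 24
base 5: 24 = 4·5 + 4; at 6: 4·6 + 4 = 28; next = 27
base 6: 27 = 4·6 + 3; at 7: 4·7 + 3 = 31; next = 30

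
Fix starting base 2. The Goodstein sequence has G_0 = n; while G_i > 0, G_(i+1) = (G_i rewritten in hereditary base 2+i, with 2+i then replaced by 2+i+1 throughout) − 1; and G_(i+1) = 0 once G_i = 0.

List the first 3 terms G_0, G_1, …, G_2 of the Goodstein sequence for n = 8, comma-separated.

8 —HB2→ 2^(2 + 1) —bump→ 3^(3 + 1) = 81 —(−1)→ 80
80 —HB3→ 2·3^3 + 2·3^2 + 2·3 + 2 —bump→ 2·4^4 + 2·4^2 + 2·4 + 2 = 554 —(−1)→ 553

8, 80, 553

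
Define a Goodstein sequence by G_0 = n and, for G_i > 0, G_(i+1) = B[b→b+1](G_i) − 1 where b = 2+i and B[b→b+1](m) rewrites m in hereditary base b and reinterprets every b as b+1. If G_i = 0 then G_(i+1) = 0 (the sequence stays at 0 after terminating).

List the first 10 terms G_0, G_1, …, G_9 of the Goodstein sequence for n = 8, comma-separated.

8, 80, 553, 6310, 93395, 1647195, 33554571, 774841151, 20000000211, 570623341475

8 —HB2→ 2^(2 + 1) —bump→ 3^(3 + 1) = 81 —(−1)→ 80
80 —HB3→ 2·3^3 + 2·3^2 + 2·3 + 2 —bump→ 2·4^4 + 2·4^2 + 2·4 + 2 = 554 —(−1)→ 553
553 —HB4→ 2·4^4 + 2·4^2 + 2·4 + 1 —bump→ 2·5^5 + 2·5^2 + 2·5 + 1 = 6311 —(−1)→ 6310
6310 —HB5→ 2·5^5 + 2·5^2 + 2·5 —bump→ 2·6^6 + 2·6^2 + 2·6 = 93396 —(−1)→ 93395
93395 —HB6→ 2·6^6 + 2·6^2 + 6 + 5 —bump→ 2·7^7 + 2·7^2 + 7 + 5 = 1647196 —(−1)→ 1647195
1647195 —HB7→ 2·7^7 + 2·7^2 + 7 + 4 —bump→ 2·8^8 + 2·8^2 + 8 + 4 = 33554572 —(−1)→ 33554571
33554571 —HB8→ 2·8^8 + 2·8^2 + 8 + 3 —bump→ 2·9^9 + 2·9^2 + 9 + 3 = 774841152 —(−1)→ 774841151
774841151 —HB9→ 2·9^9 + 2·9^2 + 9 + 2 —bump→ 2·10^10 + 2·10^2 + 10 + 2 = 20000000212 —(−1)→ 20000000211
20000000211 —HB10→ 2·10^10 + 2·10^2 + 10 + 1 —bump→ 2·11^11 + 2·11^2 + 11 + 1 = 570623341476 —(−1)→ 570623341475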